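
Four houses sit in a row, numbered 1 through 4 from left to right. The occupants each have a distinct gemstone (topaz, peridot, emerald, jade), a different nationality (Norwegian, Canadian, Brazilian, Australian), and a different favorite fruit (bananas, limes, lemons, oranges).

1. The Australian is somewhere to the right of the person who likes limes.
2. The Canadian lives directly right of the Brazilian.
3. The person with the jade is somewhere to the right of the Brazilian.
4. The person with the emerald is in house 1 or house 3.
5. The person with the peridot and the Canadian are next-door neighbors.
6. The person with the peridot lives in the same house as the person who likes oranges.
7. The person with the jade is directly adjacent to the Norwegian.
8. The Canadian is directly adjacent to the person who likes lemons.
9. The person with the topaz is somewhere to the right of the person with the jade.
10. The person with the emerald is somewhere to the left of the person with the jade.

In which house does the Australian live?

Clue 10: the person with the emerald is in house 1.
The person with the jade is narrowed to house 2 or 3; consider each.
Placing it in house 3 leads to a contradiction, so it's in house 2.
The Brazilian is in house 1 (clue 3).
So house 4 gets Australian for nationality.
The Canadian is in house 2 (clue 2).
From clue 5, the person with the peridot must be in house 3.
Clue 6: the person who likes oranges is in house 3.
That leaves topaz as the gemstone for house 4.
House 3's nationality must be Norwegian (nothing else left).
The only favorite fruit still possible for house 4 is bananas.
House 1's favorite fruit must be lemons (nothing else left).
That leaves limes as the favorite fruit for house 2.
So: house 1 = emerald/Brazilian/lemons, house 2 = jade/Canadian/limes, house 3 = peridot/Norwegian/oranges, house 4 = topaz/Australian/bananas.

4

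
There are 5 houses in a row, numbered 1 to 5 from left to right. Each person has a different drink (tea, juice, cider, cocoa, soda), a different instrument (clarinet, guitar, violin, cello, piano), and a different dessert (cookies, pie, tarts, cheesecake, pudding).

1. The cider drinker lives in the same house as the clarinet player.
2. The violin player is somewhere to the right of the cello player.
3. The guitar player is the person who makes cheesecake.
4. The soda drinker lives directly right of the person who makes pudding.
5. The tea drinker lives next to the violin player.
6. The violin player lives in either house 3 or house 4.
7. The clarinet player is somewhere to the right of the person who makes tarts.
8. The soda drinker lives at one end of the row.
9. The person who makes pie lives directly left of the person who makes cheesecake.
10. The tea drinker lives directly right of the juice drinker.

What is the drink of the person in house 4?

cider

Clue 8 places the soda drinker in house 5.
Clue 4: the person who makes pudding is in house 4.
The only dessert still possible for house 5 is cookies.
House 5's instrument must be piano (nothing else left).
That leaves cello as the instrument for house 1.
The guitar player is narrowed to house 2 or 3; consider each.
Placing it in house 3 leads to a contradiction, so it's in house 2.
Clue 3: the person who makes cheesecake is in house 2.
Clue 9: the person who makes pie is in house 1.
House 3's dessert must be tarts (nothing else left).
From clue 7, the clarinet player must be in house 4.
House 3 instrument: only violin fits.
Clue 1: the cider drinker is in house 4.
The juice drinker is in house 1 (clue 10).
House 2's drink must be tea (nothing else left).
That leaves cocoa as the drink for house 3.
So: house 1 = juice/cello/pie, house 2 = tea/guitar/cheesecake, house 3 = cocoa/violin/tarts, house 4 = cider/clarinet/pudding, house 5 = soda/piano/cookies.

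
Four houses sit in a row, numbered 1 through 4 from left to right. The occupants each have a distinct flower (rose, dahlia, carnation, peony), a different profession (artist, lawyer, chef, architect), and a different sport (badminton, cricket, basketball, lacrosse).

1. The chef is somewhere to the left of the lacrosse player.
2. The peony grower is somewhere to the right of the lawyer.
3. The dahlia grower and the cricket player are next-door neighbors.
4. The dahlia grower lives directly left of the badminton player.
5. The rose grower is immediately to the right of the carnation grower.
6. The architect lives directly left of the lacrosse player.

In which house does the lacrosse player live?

3

The only profession still possible for house 4 is artist.
The carnation grower is narrowed to house 1 or 2 or 3; consider each.
Placing it in house 2 and house 3 leads to a contradiction, so it's in house 1.
Clue 5: the rose grower is in house 2.
So house 4 gets peony for flower.
The badminton player is in house 4 (clue 4).
That leaves dahlia as the flower for house 3.
So house 1 gets basketball for sport.
The only sport still possible for house 2 is cricket.
The only sport still possible for house 3 is lacrosse.
Clue 6: the architect is in house 2.
House 3's profession must be lawyer (nothing else left).
So house 1 gets chef for profession.
So: house 1 = carnation/chef/basketball, house 2 = rose/architect/cricket, house 3 = dahlia/lawyer/lacrosse, house 4 = peony/artist/badminton.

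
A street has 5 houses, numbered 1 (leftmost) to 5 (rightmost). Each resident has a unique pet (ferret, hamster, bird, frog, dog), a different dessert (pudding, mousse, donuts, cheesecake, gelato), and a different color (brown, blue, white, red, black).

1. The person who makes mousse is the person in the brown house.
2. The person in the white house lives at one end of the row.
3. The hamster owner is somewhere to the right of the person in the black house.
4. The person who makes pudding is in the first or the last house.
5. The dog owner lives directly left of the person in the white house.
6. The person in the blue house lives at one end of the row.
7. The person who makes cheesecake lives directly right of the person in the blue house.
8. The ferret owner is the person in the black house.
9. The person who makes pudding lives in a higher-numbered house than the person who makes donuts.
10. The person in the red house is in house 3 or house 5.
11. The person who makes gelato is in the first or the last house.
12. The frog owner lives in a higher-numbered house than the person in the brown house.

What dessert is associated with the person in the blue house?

gelato

Clue 5 places the dog owner in house 4.
The person in the white house is in house 5 (clue 5).
The person who makes cheesecake is in house 2 (clue 7).
The person in the blue house is in house 1 (clue 7).
Clue 9: the person who makes pudding is in house 5.
House 1's dessert must be gelato (nothing else left).
The only color still possible for house 3 is red.
Clue 1: the person who makes mousse is in house 4.
Clue 1: the person in the brown house is in house 4.
Clue 8: the ferret owner is in house 2.
The person in the black house is in house 2 (clue 8).
From clue 12, the frog owner must be in house 5.
House 1's pet must be bird (nothing else left).
House 3's pet must be hamster (nothing else left).
That leaves donuts as the dessert for house 3.
So: house 1 = bird/gelato/blue, house 2 = ferret/cheesecake/black, house 3 = hamster/donuts/red, house 4 = dog/mousse/brown, house 5 = frog/pudding/white.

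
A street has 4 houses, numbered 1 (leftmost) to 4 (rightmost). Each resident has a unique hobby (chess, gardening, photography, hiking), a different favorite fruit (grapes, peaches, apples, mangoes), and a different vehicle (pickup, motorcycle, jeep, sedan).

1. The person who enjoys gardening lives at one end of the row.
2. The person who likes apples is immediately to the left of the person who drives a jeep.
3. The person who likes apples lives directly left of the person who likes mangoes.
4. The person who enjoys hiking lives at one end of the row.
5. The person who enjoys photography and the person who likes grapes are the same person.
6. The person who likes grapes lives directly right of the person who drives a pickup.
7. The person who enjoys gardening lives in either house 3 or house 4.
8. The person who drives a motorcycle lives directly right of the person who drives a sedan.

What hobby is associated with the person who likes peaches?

From clue 7, the person who enjoys gardening must be in house 4.
House 1's hobby must be hiking (nothing else left).
The person who enjoys chess is narrowed to house 2 or 3; consider each.
Placing it in house 2 leads to a contradiction, so it's in house 3.
House 2 hobby: only photography fits.
From clue 5, the person who likes grapes must be in house 2.
By clue 6, the person who drives a pickup is in house 1.
From clue 3, the person who likes apples must be in house 3.
Clue 3 places the person who likes mangoes in house 4.
So house 1 gets peaches for favorite fruit.
From clue 2, the person who drives a jeep must be in house 4.
House 2's vehicle must be sedan (nothing else left).
The only vehicle still possible for house 3 is motorcycle.
So: house 1 = hiking/peaches/pickup, house 2 = photography/grapes/sedan, house 3 = chess/apples/motorcycle, house 4 = gardening/mangoes/jeep.

hiking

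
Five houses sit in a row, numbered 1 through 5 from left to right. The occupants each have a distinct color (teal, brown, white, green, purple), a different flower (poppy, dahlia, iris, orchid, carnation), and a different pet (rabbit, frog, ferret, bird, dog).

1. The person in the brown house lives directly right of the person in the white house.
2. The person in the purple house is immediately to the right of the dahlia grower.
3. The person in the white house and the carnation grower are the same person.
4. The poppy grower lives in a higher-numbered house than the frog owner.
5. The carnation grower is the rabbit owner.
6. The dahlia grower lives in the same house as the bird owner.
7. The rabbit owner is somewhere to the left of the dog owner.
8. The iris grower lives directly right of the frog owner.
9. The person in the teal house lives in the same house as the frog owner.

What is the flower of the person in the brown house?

The person in the brown house is narrowed to house 2 or 3 or 4 or 5; consider each.
Placing it in house 2 and house 3 and house 5 leads to a contradiction, so it's in house 4.
From clue 1, the person in the white house must be in house 3.
By clue 3, the carnation grower is in house 3.
Clue 5 places the rabbit owner in house 3.
The person in the teal house is in house 1 (clue 9).
By clue 9, the frog owner is in house 1.
House 2's pet must be ferret (nothing else left).
That leaves bird as the pet for house 4.
So house 5 gets dog for pet.
From clue 6, the dahlia grower must be in house 4.
The iris grower is in house 2 (clue 8).
The only flower still possible for house 1 is orchid.
So house 5 gets poppy for flower.
Clue 2: the person in the purple house is in house 5.
The only color still possible for house 2 is green.
So: house 1 = teal/orchid/frog, house 2 = green/iris/ferret, house 3 = white/carnation/rabbit, house 4 = brown/dahlia/bird, house 5 = purple/poppy/dog.

dahlia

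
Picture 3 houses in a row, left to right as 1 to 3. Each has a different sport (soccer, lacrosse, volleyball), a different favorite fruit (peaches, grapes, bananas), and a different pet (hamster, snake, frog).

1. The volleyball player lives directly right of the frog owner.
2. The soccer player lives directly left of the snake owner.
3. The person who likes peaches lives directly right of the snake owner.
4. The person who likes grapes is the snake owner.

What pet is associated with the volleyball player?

snake

The person who likes peaches is in house 3 (clue 3).
Clue 3 places the snake owner in house 2.
Clue 4: the person who likes grapes is in house 2.
The only favorite fruit still possible for house 1 is bananas.
That leaves frog as the pet for house 1.
House 3's pet must be hamster (nothing else left).
By clue 1, the volleyball player is in house 2.
By clue 2, the soccer player is in house 1.
That leaves lacrosse as the sport for house 3.
So: house 1 = soccer/bananas/frog, house 2 = volleyball/grapes/snake, house 3 = lacrosse/peaches/hamster.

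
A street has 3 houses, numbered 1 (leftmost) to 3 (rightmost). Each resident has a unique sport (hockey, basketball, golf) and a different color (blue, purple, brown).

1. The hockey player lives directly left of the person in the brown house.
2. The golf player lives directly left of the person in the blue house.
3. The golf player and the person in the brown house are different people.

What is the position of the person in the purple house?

The only sport still possible for house 3 is basketball.
So house 1 gets purple for color.
The golf player is narrowed to house 1 or 2; consider each.
Placing it in house 2 leads to a contradiction, so it's in house 1.
The person in the blue house is in house 2 (clue 2).
House 2 sport: only hockey fits.
So house 3 gets brown for color.
So: house 1 = golf/purple, house 2 = hockey/blue, house 3 = basketball/brown.

1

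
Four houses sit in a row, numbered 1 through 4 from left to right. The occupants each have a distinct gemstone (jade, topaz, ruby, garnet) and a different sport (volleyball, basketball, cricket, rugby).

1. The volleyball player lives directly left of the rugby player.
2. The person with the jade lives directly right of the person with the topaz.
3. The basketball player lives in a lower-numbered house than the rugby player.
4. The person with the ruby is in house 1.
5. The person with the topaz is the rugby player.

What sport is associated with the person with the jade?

cricket

By clue 4, the person with the ruby is in house 1.
House 4's sport must be cricket (nothing else left).
House 3 sport: only rugby fits.
The volleyball player is in house 2 (clue 1).
Clue 5: the person with the topaz is in house 3.
That leaves garnet as the gemstone for house 2.
House 4 gemstone: only jade fits.
House 1's sport must be basketball (nothing else left).
So: house 1 = ruby/basketball, house 2 = garnet/volleyball, house 3 = topaz/rugby, house 4 = jade/cricket.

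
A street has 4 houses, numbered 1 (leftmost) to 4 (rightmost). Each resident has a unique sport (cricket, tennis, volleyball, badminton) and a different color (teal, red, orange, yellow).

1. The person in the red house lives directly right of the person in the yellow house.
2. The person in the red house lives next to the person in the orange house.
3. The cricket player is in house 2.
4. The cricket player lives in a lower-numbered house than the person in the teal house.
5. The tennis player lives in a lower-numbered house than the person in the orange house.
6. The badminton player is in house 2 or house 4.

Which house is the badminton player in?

Clue 3 places the cricket player in house 2.
The only sport still possible for house 4 is badminton.
So house 1 gets yellow for color.
Clue 1 places the person in the red house in house 2.
From clue 2, the person in the orange house must be in house 3.
Clue 5: the tennis player is in house 1.
House 3's sport must be volleyball (nothing else left).
The only color still possible for house 4 is teal.
So: house 1 = tennis/yellow, house 2 = cricket/red, house 3 = volleyball/orange, house 4 = badminton/teal.

4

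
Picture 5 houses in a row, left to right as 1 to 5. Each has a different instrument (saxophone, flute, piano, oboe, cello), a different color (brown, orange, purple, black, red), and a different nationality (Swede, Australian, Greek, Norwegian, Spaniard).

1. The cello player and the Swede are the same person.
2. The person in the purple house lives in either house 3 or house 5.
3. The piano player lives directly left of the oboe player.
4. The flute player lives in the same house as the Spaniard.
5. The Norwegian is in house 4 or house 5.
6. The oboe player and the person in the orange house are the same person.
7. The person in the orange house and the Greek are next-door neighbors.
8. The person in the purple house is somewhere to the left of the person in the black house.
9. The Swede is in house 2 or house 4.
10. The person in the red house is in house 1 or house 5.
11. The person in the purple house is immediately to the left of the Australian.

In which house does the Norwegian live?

5

The person in the purple house is in house 3 (clue 8).
The Australian is in house 4 (clue 11).
That leaves Norwegian as the nationality for house 5.
From clue 1, the cello player must be in house 2.
So house 2 gets Swede for nationality.
Clue 6 places the oboe player in house 4.
Clue 6 places the person in the orange house in house 4.
From clue 7, the Greek must be in house 3.
House 5 instrument: only saxophone fits.
That leaves red as the color for house 1.
House 2's color must be brown (nothing else left).
That leaves black as the color for house 5.
That leaves Spaniard as the nationality for house 1.
The flute player is in house 1 (clue 4).
So house 3 gets piano for instrument.
So: house 1 = flute/red/Spaniard, house 2 = cello/brown/Swede, house 3 = piano/purple/Greek, house 4 = oboe/orange/Australian, house 5 = saxophone/black/Norwegian.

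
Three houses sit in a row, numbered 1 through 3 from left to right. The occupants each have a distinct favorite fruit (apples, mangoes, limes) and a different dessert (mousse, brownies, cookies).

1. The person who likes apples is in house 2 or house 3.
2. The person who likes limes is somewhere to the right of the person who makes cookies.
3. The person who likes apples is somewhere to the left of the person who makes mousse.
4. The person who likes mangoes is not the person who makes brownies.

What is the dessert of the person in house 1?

By clue 3, the person who likes apples is in house 2.
Clue 3 places the person who makes mousse in house 3.
House 1's favorite fruit must be mangoes (nothing else left).
The only favorite fruit still possible for house 3 is limes.
The person who makes brownies is in house 2 (clue 4).
House 1 dessert: only cookies fits.
So: house 1 = mangoes/cookies, house 2 = apples/brownies, house 3 = limes/mousse.

cookies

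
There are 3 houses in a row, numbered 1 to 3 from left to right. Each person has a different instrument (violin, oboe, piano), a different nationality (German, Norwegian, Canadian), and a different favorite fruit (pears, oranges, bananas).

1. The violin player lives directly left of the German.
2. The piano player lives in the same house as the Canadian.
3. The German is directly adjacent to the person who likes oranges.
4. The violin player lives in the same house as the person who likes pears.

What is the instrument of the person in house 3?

The violin player is narrowed to house 1 or 2; consider each.
Placing it in house 2 leads to a contradiction, so it's in house 1.
From clue 1, the German must be in house 2.
From clue 4, the person who likes pears must be in house 1.
House 2 favorite fruit: only bananas fits.
That leaves oranges as the favorite fruit for house 3.
Clue 2: the piano player is in house 3.
The Canadian is in house 3 (clue 2).
House 2 instrument: only oboe fits.
So house 1 gets Norwegian for nationality.
So: house 1 = violin/Norwegian/pears, house 2 = oboe/German/bananas, house 3 = piano/Canadian/oranges.

piano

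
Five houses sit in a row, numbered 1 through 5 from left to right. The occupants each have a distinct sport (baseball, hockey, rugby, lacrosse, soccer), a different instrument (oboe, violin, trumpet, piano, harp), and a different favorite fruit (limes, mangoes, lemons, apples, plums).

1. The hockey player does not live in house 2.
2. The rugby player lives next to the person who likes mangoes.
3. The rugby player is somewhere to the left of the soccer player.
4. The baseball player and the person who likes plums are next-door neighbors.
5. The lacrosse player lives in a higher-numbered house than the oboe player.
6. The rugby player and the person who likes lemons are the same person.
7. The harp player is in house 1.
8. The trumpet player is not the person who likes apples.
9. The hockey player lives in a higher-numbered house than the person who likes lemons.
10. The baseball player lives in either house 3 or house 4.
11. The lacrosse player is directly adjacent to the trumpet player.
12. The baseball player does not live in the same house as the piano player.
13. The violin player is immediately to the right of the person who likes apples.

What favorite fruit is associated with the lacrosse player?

Clue 7 places the harp player in house 1.
The only sport still possible for house 1 is rugby.
By clue 2, the person who likes mangoes is in house 2.
By clue 6, the person who likes lemons is in house 1.
That leaves soccer as the sport for house 2.
The baseball player is narrowed to house 3 or 4; consider each.
Placing it in house 4 leads to a contradiction, so it's in house 3.
The person who likes plums is in house 4 (clue 4).
House 5's favorite fruit must be limes (nothing else left).
The violin player is in house 4 (clue 13).
So house 2 gets piano for instrument.
House 3 instrument: only oboe fits.
House 5's instrument must be trumpet (nothing else left).
House 3's favorite fruit must be apples (nothing else left).
By clue 11, the lacrosse player is in house 4.
House 5 sport: only hockey fits.
So: house 1 = rugby/harp/lemons, house 2 = soccer/piano/mangoes, house 3 = baseball/oboe/apples, house 4 = lacrosse/violin/plums, house 5 = hockey/trumpet/limes.

plums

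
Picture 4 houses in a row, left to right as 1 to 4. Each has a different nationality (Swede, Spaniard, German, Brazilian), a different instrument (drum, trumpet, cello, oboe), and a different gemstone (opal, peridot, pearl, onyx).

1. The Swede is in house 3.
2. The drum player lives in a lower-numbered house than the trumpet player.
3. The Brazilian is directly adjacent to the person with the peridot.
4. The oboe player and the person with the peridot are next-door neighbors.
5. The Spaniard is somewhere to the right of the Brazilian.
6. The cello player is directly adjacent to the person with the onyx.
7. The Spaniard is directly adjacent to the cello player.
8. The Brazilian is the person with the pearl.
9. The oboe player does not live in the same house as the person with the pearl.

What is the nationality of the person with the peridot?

Swede

Clue 1: the Swede is in house 3.
The Brazilian is narrowed to house 1 or 2; consider each.
Placing it in house 1 leads to a contradiction, so it's in house 2.
Clue 5 places the Spaniard in house 4.
By clue 7, the cello player is in house 3.
The person with the pearl is in house 2 (clue 8).
The oboe player is in house 4 (clue 9).
House 1's nationality must be German (nothing else left).
So house 1 gets drum for instrument.
The only instrument still possible for house 2 is trumpet.
The only gemstone still possible for house 4 is onyx.
Clue 4: the person with the peridot is in house 3.
House 1's gemstone must be opal (nothing else left).
So: house 1 = German/drum/opal, house 2 = Brazilian/trumpet/pearl, house 3 = Swede/cello/peridot, house 4 = Spaniard/oboe/onyx.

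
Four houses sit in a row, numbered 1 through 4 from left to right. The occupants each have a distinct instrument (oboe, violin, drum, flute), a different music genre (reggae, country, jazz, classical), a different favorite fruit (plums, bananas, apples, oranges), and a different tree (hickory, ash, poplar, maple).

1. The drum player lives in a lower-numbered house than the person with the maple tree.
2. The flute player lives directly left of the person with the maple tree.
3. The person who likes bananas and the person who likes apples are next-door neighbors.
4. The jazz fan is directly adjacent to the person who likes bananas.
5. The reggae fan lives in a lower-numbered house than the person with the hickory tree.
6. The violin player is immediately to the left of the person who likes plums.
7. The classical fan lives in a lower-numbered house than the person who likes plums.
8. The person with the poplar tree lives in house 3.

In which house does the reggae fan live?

The person with the poplar tree is in house 3 (clue 8).
That leaves oboe as the instrument for house 4.
House 1 tree: only ash fits.
The flute player is narrowed to house 1 or 3; consider each.
Placing it in house 1 leads to a contradiction, so it's in house 3.
By clue 2, the person with the maple tree is in house 4.
House 2's tree must be hickory (nothing else left).
Clue 5 places the reggae fan in house 1.
So house 2 gets classical for music genre.
By clue 7, the person who likes plums is in house 3.
By clue 3, the person who likes bananas is in house 2.
Clue 3 places the person who likes apples in house 1.
The jazz fan is in house 3 (clue 4).
The violin player is in house 2 (clue 6).
House 1's instrument must be drum (nothing else left).
House 4's music genre must be country (nothing else left).
House 4 favorite fruit: only oranges fits.
So: house 1 = drum/reggae/apples/ash, house 2 = violin/classical/bananas/hickory, house 3 = flute/jazz/plums/poplar, house 4 = oboe/country/oranges/maple.

1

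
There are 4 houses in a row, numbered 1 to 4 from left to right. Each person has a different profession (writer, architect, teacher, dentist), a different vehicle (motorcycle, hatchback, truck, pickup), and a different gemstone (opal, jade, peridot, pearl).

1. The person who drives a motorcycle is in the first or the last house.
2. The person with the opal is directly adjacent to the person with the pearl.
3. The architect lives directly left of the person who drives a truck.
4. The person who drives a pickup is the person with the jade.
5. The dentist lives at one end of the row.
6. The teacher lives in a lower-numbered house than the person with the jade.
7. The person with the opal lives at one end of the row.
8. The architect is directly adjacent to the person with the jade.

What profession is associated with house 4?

The dentist is narrowed to house 1 or 4; consider each.
Placing it in house 1 leads to a contradiction, so it's in house 4.
The person who drives a motorcycle is narrowed to house 1 or 4; consider each.
Placing it in house 4 leads to a contradiction, so it's in house 1.
The person with the opal is narrowed to house 1 or 4; consider each.
Placing it in house 1 leads to a contradiction, so it's in house 4.
The person with the pearl is in house 3 (clue 2).
House 1's gemstone must be peridot (nothing else left).
The only gemstone still possible for house 2 is jade.
From clue 4, the person who drives a pickup must be in house 2.
By clue 6, the teacher is in house 1.
That leaves writer as the profession for house 2.
House 3's profession must be architect (nothing else left).
Clue 3 places the person who drives a truck in house 4.
House 3 vehicle: only hatchback fits.
So: house 1 = teacher/motorcycle/peridot, house 2 = writer/pickup/jade, house 3 = architect/hatchback/pearl, house 4 = dentist/truck/opal.

dentist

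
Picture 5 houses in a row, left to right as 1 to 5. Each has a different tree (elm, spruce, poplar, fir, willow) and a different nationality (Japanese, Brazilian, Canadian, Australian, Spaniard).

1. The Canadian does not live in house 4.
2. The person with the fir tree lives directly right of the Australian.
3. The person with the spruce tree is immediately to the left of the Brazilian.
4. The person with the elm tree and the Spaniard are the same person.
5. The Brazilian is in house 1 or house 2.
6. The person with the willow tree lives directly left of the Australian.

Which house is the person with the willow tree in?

2

By clue 5, the Brazilian is in house 2.
Clue 3 places the person with the spruce tree in house 1.
The person with the fir tree is narrowed to house 4 or 5; consider each.
Placing it in house 5 leads to a contradiction, so it's in house 4.
From clue 2, the Australian must be in house 3.
Clue 6 places the person with the willow tree in house 2.
The person with the elm tree is in house 5 (clue 4).
Clue 4: the Spaniard is in house 5.
So house 3 gets poplar for tree.
House 4 nationality: only Japanese fits.
So house 1 gets Canadian for nationality.
So: house 1 = spruce/Canadian, house 2 = willow/Brazilian, house 3 = poplar/Australian, house 4 = fir/Japanese, house 5 = elm/Spaniard.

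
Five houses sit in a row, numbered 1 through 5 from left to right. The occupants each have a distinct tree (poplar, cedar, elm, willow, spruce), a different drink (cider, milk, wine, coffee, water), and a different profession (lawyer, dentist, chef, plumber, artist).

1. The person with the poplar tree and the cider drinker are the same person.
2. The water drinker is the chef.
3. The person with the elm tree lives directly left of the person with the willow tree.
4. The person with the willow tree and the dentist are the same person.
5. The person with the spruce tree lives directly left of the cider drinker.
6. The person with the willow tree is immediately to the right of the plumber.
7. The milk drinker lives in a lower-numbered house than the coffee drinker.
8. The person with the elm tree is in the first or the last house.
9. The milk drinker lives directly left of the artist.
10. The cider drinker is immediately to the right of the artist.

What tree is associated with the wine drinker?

From clue 8, the person with the elm tree must be in house 1.
The person with the willow tree is in house 2 (clue 3).
By clue 4, the dentist is in house 2.
The plumber is in house 1 (clue 6).
The only drink still possible for house 1 is wine.
The only drink still possible for house 2 is milk.
From clue 9, the artist must be in house 3.
The cider drinker is in house 4 (clue 10).
The person with the poplar tree is in house 4 (clue 1).
The water drinker is in house 5 (clue 2).
Clue 2 places the chef in house 5.
From clue 5, the person with the spruce tree must be in house 3.
So house 5 gets cedar for tree.
So house 3 gets coffee for drink.
House 4 profession: only lawyer fits.
So: house 1 = elm/wine/plumber, house 2 = willow/milk/dentist, house 3 = spruce/coffee/artist, house 4 = poplar/cider/lawyer, house 5 = cedar/water/chef.

elm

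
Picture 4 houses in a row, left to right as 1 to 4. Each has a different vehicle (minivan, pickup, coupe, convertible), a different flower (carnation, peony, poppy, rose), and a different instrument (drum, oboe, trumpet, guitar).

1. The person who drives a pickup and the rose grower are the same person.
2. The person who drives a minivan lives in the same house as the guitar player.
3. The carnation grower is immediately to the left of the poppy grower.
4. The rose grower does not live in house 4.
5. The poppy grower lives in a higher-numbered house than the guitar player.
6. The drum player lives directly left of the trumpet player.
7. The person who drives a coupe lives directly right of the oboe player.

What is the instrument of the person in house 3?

drum

That leaves trumpet as the instrument for house 4.
Clue 6: the drum player is in house 3.
So house 4 gets convertible for vehicle.
The person who drives a coupe is narrowed to house 2 or 3; consider each.
Placing it in house 2 leads to a contradiction, so it's in house 3.
Clue 7: the oboe player is in house 2.
That leaves guitar as the instrument for house 1.
Clue 2: the person who drives a minivan is in house 1.
House 2 vehicle: only pickup fits.
The rose grower is in house 2 (clue 1).
By clue 3, the carnation grower is in house 3.
Clue 3: the poppy grower is in house 4.
House 1 flower: only peony fits.
So: house 1 = minivan/peony/guitar, house 2 = pickup/rose/oboe, house 3 = coupe/carnation/drum, house 4 = convertible/poppy/trumpet.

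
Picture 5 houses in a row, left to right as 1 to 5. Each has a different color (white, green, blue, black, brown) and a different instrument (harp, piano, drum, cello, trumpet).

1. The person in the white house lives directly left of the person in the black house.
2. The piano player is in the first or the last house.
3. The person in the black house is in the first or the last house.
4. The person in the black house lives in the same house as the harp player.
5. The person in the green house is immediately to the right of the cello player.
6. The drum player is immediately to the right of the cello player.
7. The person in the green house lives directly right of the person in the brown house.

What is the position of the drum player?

3

Clue 3 places the person in the black house in house 5.
By clue 4, the harp player is in house 5.
House 1 instrument: only piano fits.
Clue 1 places the person in the white house in house 4.
That leaves blue as the color for house 1.
House 2's color must be brown (nothing else left).
So house 3 gets green for color.
From clue 5, the cello player must be in house 2.
From clue 6, the drum player must be in house 3.
House 4 instrument: only trumpet fits.
So: house 1 = blue/piano, house 2 = brown/cello, house 3 = green/drum, house 4 = white/trumpet, house 5 = black/harp.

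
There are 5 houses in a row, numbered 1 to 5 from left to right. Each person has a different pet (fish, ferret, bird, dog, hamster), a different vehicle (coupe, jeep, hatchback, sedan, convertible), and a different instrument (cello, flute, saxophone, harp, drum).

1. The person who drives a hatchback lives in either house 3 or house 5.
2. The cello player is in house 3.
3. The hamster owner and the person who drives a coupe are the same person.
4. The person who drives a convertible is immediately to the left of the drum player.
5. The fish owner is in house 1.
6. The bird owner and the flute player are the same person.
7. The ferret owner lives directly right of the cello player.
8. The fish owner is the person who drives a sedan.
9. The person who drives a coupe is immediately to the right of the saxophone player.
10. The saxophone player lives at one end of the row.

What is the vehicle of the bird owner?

Clue 2 places the cello player in house 3.
By clue 5, the fish owner is in house 1.
Clue 7: the ferret owner is in house 4.
The person who drives a sedan is in house 1 (clue 8).
By clue 10, the saxophone player is in house 1.
From clue 9, the person who drives a coupe must be in house 2.
Clue 3 places the hamster owner in house 2.
So house 3 gets dog for pet.
That leaves bird as the pet for house 5.
The flute player is in house 5 (clue 6).
The only instrument still possible for house 2 is harp.
House 4 instrument: only drum fits.
By clue 4, the person who drives a convertible is in house 3.
That leaves jeep as the vehicle for house 4.
House 5 vehicle: only hatchback fits.
So: house 1 = fish/sedan/saxophone, house 2 = hamster/coupe/harp, house 3 = dog/convertible/cello, house 4 = ferret/jeep/drum, house 5 = bird/hatchback/flute.

hatchback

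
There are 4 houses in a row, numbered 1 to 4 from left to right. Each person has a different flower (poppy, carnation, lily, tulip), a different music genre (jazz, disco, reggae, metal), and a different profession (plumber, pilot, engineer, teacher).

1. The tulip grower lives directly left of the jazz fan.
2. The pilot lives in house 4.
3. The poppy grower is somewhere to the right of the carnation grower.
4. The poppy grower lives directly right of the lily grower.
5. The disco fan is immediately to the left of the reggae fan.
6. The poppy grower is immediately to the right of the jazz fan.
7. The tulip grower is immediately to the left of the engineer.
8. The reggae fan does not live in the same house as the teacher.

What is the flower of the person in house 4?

The pilot is in house 4 (clue 2).
That leaves poppy as the flower for house 4.
The lily grower is in house 3 (clue 4).
Clue 6: the jazz fan is in house 3.
From clue 1, the tulip grower must be in house 2.
By clue 5, the disco fan is in house 1.
The reggae fan is in house 2 (clue 5).
From clue 7, the engineer must be in house 3.
That leaves carnation as the flower for house 1.
House 4 music genre: only metal fits.
House 1's profession must be teacher (nothing else left).
House 2's profession must be plumber (nothing else left).
So: house 1 = carnation/disco/teacher, house 2 = tulip/reggae/plumber, house 3 = lily/jazz/engineer, house 4 = poppy/metal/pilot.

poppy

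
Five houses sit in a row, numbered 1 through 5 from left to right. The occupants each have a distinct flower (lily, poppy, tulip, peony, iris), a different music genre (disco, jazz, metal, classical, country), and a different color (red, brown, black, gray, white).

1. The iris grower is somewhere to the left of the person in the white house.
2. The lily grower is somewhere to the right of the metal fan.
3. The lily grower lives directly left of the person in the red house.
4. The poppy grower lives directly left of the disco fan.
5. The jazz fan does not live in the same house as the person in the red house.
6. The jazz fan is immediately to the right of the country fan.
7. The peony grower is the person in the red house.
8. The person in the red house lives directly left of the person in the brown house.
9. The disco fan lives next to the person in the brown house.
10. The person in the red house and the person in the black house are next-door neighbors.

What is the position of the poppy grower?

House 1 color: only gray fits.
House 5 flower: only tulip fits.
So house 1 gets iris for flower.
The lily grower is narrowed to house 2 or 3; consider each.
Placing it in house 3 leads to a contradiction, so it's in house 2.
From clue 2, the metal fan must be in house 1.
Clue 3 places the person in the red house in house 3.
Clue 7: the peony grower is in house 3.
Clue 8 places the person in the brown house in house 4.
So house 4 gets poppy for flower.
That leaves black as the color for house 2.
House 5's color must be white (nothing else left).
Clue 4 places the disco fan in house 5.
House 2's music genre must be classical (nothing else left).
House 3 music genre: only country fits.
House 4's music genre must be jazz (nothing else left).
So: house 1 = iris/metal/gray, house 2 = lily/classical/black, house 3 = peony/country/red, house 4 = poppy/jazz/brown, house 5 = tulip/disco/white.

4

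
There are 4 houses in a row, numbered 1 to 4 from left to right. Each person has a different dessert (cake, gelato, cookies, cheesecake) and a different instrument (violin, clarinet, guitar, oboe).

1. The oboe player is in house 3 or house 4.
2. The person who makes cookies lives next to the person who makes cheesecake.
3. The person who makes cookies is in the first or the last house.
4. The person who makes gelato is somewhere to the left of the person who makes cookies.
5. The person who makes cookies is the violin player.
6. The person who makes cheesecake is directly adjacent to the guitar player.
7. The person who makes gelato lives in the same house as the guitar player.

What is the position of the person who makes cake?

The person who makes cookies is in house 4 (clue 4).
Clue 5 places the violin player in house 4.
The only instrument still possible for house 3 is oboe.
Clue 2: the person who makes cheesecake is in house 3.
From clue 6, the guitar player must be in house 2.
By clue 7, the person who makes gelato is in house 2.
So house 1 gets cake for dessert.
That leaves clarinet as the instrument for house 1.
So: house 1 = cake/clarinet, house 2 = gelato/guitar, house 3 = cheesecake/oboe, house 4 = cookies/violin.

1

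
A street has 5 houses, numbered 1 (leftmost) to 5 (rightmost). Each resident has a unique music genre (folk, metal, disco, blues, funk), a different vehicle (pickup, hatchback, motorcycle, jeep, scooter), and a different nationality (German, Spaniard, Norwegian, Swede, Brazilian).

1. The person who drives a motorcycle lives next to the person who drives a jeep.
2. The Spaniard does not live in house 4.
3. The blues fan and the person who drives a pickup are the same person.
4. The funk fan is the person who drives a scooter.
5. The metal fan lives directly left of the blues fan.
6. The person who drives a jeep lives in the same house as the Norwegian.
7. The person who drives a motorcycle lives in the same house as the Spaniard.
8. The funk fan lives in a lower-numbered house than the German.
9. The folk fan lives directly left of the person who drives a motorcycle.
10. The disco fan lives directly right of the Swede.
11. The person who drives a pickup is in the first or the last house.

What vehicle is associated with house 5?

pickup

Clue 3: the blues fan is in house 5.
Clue 3 places the person who drives a pickup in house 5.
By clue 5, the metal fan is in house 4.
The disco fan is narrowed to house 2 or 3; consider each.
Placing it in house 2 leads to a contradiction, so it's in house 3.
Clue 10 places the Swede in house 2.
Clue 7: the person who drives a motorcycle is in house 3.
Clue 9: the folk fan is in house 2.
That leaves funk as the music genre for house 1.
That leaves Spaniard as the nationality for house 3.
From clue 1, the person who drives a jeep must be in house 4.
Clue 4 places the person who drives a scooter in house 1.
Clue 6 places the Norwegian in house 4.
The only vehicle still possible for house 2 is hatchback.
House 1 nationality: only Brazilian fits.
That leaves German as the nationality for house 5.
So: house 1 = funk/scooter/Brazilian, house 2 = folk/hatchback/Swede, house 3 = disco/motorcycle/Spaniard, house 4 = metal/jeep/Norwegian, house 5 = blues/pickup/German.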